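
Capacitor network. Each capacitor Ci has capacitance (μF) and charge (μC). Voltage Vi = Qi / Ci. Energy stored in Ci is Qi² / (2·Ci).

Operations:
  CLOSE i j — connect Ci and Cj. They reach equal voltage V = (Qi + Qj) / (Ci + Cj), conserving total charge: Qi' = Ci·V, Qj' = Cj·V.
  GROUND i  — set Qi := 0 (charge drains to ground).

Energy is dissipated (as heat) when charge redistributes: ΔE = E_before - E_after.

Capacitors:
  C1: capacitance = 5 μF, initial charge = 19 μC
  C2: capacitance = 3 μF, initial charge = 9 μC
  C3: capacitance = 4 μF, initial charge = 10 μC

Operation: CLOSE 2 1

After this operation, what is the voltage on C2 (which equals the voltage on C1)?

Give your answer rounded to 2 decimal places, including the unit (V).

Answer: 3.50 V

Derivation:
Initial: C1(5μF, Q=19μC, V=3.80V), C2(3μF, Q=9μC, V=3.00V), C3(4μF, Q=10μC, V=2.50V)
Op 1: CLOSE 2-1: Q_total=28.00, C_total=8.00, V=3.50; Q2=10.50, Q1=17.50; dissipated=0.600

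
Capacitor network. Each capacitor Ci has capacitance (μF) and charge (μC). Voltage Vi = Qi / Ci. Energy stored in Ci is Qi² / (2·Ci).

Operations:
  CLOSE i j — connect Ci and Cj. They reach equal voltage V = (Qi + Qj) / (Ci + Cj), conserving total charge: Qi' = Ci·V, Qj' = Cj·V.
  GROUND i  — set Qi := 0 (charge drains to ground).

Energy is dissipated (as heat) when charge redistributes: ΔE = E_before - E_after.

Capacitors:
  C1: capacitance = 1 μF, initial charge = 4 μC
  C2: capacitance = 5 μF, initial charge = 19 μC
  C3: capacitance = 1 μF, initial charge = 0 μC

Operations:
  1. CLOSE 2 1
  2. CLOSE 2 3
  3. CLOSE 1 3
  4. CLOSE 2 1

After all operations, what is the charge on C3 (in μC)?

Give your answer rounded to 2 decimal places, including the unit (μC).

Initial: C1(1μF, Q=4μC, V=4.00V), C2(5μF, Q=19μC, V=3.80V), C3(1μF, Q=0μC, V=0.00V)
Op 1: CLOSE 2-1: Q_total=23.00, C_total=6.00, V=3.83; Q2=19.17, Q1=3.83; dissipated=0.017
Op 2: CLOSE 2-3: Q_total=19.17, C_total=6.00, V=3.19; Q2=15.97, Q3=3.19; dissipated=6.123
Op 3: CLOSE 1-3: Q_total=7.03, C_total=2.00, V=3.51; Q1=3.51, Q3=3.51; dissipated=0.102
Op 4: CLOSE 2-1: Q_total=19.49, C_total=6.00, V=3.25; Q2=16.24, Q1=3.25; dissipated=0.043
Final charges: Q1=3.25, Q2=16.24, Q3=3.51

Answer: 3.51 μC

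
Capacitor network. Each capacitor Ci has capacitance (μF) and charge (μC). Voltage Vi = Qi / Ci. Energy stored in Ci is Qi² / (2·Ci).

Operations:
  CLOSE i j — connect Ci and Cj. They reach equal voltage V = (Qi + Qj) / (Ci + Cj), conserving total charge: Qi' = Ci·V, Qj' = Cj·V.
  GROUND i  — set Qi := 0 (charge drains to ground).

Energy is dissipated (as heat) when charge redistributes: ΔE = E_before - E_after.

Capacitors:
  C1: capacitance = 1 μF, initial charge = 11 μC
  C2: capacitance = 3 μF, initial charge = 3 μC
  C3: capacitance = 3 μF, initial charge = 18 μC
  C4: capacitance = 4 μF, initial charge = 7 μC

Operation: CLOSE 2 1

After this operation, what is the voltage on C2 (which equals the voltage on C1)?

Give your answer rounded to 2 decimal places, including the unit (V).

Initial: C1(1μF, Q=11μC, V=11.00V), C2(3μF, Q=3μC, V=1.00V), C3(3μF, Q=18μC, V=6.00V), C4(4μF, Q=7μC, V=1.75V)
Op 1: CLOSE 2-1: Q_total=14.00, C_total=4.00, V=3.50; Q2=10.50, Q1=3.50; dissipated=37.500

Answer: 3.50 V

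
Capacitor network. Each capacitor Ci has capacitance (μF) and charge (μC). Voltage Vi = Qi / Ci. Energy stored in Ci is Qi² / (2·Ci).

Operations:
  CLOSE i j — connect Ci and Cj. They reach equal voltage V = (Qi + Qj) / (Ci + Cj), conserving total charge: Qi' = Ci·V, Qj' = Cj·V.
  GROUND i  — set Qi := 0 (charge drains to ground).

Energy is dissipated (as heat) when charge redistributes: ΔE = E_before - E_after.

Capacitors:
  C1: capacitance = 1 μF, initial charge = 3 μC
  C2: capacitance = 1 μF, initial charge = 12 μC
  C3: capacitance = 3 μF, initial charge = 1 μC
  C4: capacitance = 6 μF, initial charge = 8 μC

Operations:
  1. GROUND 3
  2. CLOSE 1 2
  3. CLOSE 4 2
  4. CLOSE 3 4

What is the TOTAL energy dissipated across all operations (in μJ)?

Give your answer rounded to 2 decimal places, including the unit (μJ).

Initial: C1(1μF, Q=3μC, V=3.00V), C2(1μF, Q=12μC, V=12.00V), C3(3μF, Q=1μC, V=0.33V), C4(6μF, Q=8μC, V=1.33V)
Op 1: GROUND 3: Q3=0; energy lost=0.167
Op 2: CLOSE 1-2: Q_total=15.00, C_total=2.00, V=7.50; Q1=7.50, Q2=7.50; dissipated=20.250
Op 3: CLOSE 4-2: Q_total=15.50, C_total=7.00, V=2.21; Q4=13.29, Q2=2.21; dissipated=16.298
Op 4: CLOSE 3-4: Q_total=13.29, C_total=9.00, V=1.48; Q3=4.43, Q4=8.86; dissipated=4.903
Total dissipated: 41.617 μJ

Answer: 41.62 μJ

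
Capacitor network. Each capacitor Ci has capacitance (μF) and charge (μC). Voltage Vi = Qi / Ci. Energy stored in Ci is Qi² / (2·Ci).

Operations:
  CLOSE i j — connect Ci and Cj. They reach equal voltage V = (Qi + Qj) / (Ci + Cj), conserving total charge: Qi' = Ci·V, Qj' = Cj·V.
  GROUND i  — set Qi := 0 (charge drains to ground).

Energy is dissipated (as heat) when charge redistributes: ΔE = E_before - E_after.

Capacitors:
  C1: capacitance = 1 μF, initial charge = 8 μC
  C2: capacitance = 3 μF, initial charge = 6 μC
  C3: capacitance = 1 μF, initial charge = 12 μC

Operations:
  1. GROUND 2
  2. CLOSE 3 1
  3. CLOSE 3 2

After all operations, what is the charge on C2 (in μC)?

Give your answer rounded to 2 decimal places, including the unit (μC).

Answer: 7.50 μC

Derivation:
Initial: C1(1μF, Q=8μC, V=8.00V), C2(3μF, Q=6μC, V=2.00V), C3(1μF, Q=12μC, V=12.00V)
Op 1: GROUND 2: Q2=0; energy lost=6.000
Op 2: CLOSE 3-1: Q_total=20.00, C_total=2.00, V=10.00; Q3=10.00, Q1=10.00; dissipated=4.000
Op 3: CLOSE 3-2: Q_total=10.00, C_total=4.00, V=2.50; Q3=2.50, Q2=7.50; dissipated=37.500
Final charges: Q1=10.00, Q2=7.50, Q3=2.50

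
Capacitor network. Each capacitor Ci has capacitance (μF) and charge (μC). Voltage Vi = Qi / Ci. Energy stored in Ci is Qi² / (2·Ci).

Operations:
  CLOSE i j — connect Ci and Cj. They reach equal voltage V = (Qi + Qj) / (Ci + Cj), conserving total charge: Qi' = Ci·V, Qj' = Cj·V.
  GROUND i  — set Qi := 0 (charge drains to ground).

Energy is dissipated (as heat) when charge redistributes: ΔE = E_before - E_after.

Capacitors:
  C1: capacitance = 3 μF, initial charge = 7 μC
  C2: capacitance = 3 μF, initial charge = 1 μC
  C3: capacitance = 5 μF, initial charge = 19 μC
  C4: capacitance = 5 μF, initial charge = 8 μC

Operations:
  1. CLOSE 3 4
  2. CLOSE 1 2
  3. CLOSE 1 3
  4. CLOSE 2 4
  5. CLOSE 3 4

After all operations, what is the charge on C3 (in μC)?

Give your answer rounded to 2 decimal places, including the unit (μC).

Initial: C1(3μF, Q=7μC, V=2.33V), C2(3μF, Q=1μC, V=0.33V), C3(5μF, Q=19μC, V=3.80V), C4(5μF, Q=8μC, V=1.60V)
Op 1: CLOSE 3-4: Q_total=27.00, C_total=10.00, V=2.70; Q3=13.50, Q4=13.50; dissipated=6.050
Op 2: CLOSE 1-2: Q_total=8.00, C_total=6.00, V=1.33; Q1=4.00, Q2=4.00; dissipated=3.000
Op 3: CLOSE 1-3: Q_total=17.50, C_total=8.00, V=2.19; Q1=6.56, Q3=10.94; dissipated=1.751
Op 4: CLOSE 2-4: Q_total=17.50, C_total=8.00, V=2.19; Q2=6.56, Q4=10.94; dissipated=1.751
Op 5: CLOSE 3-4: Q_total=21.88, C_total=10.00, V=2.19; Q3=10.94, Q4=10.94; dissipated=0.000
Final charges: Q1=6.56, Q2=6.56, Q3=10.94, Q4=10.94

Answer: 10.94 μC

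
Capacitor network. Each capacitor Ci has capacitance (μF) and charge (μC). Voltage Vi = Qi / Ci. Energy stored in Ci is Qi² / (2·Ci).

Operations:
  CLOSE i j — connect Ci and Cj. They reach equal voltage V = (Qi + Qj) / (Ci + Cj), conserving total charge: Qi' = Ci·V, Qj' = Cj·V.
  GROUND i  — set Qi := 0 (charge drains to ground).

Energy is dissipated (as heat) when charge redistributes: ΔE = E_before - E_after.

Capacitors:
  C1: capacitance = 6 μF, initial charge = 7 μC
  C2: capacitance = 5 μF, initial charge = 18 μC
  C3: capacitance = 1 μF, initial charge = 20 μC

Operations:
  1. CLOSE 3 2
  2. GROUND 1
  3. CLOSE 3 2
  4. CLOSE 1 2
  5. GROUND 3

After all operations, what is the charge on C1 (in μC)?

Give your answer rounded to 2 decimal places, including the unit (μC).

Answer: 17.27 μC

Derivation:
Initial: C1(6μF, Q=7μC, V=1.17V), C2(5μF, Q=18μC, V=3.60V), C3(1μF, Q=20μC, V=20.00V)
Op 1: CLOSE 3-2: Q_total=38.00, C_total=6.00, V=6.33; Q3=6.33, Q2=31.67; dissipated=112.067
Op 2: GROUND 1: Q1=0; energy lost=4.083
Op 3: CLOSE 3-2: Q_total=38.00, C_total=6.00, V=6.33; Q3=6.33, Q2=31.67; dissipated=0.000
Op 4: CLOSE 1-2: Q_total=31.67, C_total=11.00, V=2.88; Q1=17.27, Q2=14.39; dissipated=54.697
Op 5: GROUND 3: Q3=0; energy lost=20.056
Final charges: Q1=17.27, Q2=14.39, Q3=0.00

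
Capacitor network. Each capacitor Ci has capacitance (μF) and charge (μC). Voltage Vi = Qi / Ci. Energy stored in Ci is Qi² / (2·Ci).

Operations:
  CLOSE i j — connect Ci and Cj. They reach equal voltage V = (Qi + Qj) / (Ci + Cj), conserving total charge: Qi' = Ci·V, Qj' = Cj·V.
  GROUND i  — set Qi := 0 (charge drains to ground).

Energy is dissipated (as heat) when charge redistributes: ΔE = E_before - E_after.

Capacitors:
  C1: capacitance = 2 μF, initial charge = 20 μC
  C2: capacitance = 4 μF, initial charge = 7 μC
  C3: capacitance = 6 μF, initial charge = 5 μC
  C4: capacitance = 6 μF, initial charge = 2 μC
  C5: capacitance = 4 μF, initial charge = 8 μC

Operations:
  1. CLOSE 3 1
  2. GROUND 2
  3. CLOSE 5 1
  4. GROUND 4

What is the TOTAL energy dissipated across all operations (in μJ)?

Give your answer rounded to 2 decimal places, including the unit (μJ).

Initial: C1(2μF, Q=20μC, V=10.00V), C2(4μF, Q=7μC, V=1.75V), C3(6μF, Q=5μC, V=0.83V), C4(6μF, Q=2μC, V=0.33V), C5(4μF, Q=8μC, V=2.00V)
Op 1: CLOSE 3-1: Q_total=25.00, C_total=8.00, V=3.12; Q3=18.75, Q1=6.25; dissipated=63.021
Op 2: GROUND 2: Q2=0; energy lost=6.125
Op 3: CLOSE 5-1: Q_total=14.25, C_total=6.00, V=2.38; Q5=9.50, Q1=4.75; dissipated=0.844
Op 4: GROUND 4: Q4=0; energy lost=0.333
Total dissipated: 70.323 μJ

Answer: 70.32 μJ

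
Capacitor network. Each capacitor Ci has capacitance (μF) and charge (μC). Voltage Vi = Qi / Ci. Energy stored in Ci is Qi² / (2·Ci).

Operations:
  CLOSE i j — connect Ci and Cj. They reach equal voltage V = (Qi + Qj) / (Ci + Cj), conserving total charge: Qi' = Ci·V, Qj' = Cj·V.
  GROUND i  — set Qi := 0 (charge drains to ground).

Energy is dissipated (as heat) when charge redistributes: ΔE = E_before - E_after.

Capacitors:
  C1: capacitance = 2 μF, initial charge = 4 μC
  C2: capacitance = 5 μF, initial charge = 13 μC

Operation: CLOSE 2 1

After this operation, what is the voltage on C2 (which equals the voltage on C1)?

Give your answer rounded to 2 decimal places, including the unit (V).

Initial: C1(2μF, Q=4μC, V=2.00V), C2(5μF, Q=13μC, V=2.60V)
Op 1: CLOSE 2-1: Q_total=17.00, C_total=7.00, V=2.43; Q2=12.14, Q1=4.86; dissipated=0.257

Answer: 2.43 V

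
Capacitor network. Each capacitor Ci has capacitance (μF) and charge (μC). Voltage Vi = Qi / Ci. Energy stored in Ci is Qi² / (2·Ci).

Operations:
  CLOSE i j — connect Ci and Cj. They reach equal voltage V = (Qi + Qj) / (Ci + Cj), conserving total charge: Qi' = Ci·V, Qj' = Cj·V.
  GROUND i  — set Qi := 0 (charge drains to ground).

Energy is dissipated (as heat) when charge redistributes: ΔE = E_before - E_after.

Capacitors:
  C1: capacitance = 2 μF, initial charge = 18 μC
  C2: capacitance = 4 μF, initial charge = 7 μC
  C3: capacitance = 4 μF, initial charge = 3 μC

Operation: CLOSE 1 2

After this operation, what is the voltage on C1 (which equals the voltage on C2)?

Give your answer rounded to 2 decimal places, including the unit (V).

Answer: 4.17 V

Derivation:
Initial: C1(2μF, Q=18μC, V=9.00V), C2(4μF, Q=7μC, V=1.75V), C3(4μF, Q=3μC, V=0.75V)
Op 1: CLOSE 1-2: Q_total=25.00, C_total=6.00, V=4.17; Q1=8.33, Q2=16.67; dissipated=35.042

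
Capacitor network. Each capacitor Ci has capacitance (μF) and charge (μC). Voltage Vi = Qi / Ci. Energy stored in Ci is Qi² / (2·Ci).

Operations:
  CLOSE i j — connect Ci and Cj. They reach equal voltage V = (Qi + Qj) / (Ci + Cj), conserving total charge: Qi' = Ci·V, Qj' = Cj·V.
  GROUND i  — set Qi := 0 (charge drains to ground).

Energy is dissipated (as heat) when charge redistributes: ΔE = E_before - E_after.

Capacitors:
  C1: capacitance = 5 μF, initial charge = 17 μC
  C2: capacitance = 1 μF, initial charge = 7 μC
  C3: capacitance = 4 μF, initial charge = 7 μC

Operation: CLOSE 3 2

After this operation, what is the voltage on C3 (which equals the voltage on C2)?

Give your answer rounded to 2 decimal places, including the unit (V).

Answer: 2.80 V

Derivation:
Initial: C1(5μF, Q=17μC, V=3.40V), C2(1μF, Q=7μC, V=7.00V), C3(4μF, Q=7μC, V=1.75V)
Op 1: CLOSE 3-2: Q_total=14.00, C_total=5.00, V=2.80; Q3=11.20, Q2=2.80; dissipated=11.025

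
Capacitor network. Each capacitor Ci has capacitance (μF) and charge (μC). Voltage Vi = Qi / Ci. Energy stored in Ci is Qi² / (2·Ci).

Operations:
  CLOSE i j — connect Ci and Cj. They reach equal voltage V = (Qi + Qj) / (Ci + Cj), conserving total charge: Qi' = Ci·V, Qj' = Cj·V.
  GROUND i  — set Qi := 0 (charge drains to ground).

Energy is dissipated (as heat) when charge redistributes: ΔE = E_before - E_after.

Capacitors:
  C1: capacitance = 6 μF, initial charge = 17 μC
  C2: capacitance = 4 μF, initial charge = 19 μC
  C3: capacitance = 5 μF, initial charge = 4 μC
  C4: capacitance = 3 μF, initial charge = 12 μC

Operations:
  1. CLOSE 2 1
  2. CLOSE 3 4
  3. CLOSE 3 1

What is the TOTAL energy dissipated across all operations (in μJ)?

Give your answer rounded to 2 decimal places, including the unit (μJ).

Answer: 17.50 μJ

Derivation:
Initial: C1(6μF, Q=17μC, V=2.83V), C2(4μF, Q=19μC, V=4.75V), C3(5μF, Q=4μC, V=0.80V), C4(3μF, Q=12μC, V=4.00V)
Op 1: CLOSE 2-1: Q_total=36.00, C_total=10.00, V=3.60; Q2=14.40, Q1=21.60; dissipated=4.408
Op 2: CLOSE 3-4: Q_total=16.00, C_total=8.00, V=2.00; Q3=10.00, Q4=6.00; dissipated=9.600
Op 3: CLOSE 3-1: Q_total=31.60, C_total=11.00, V=2.87; Q3=14.36, Q1=17.24; dissipated=3.491
Total dissipated: 17.499 μJ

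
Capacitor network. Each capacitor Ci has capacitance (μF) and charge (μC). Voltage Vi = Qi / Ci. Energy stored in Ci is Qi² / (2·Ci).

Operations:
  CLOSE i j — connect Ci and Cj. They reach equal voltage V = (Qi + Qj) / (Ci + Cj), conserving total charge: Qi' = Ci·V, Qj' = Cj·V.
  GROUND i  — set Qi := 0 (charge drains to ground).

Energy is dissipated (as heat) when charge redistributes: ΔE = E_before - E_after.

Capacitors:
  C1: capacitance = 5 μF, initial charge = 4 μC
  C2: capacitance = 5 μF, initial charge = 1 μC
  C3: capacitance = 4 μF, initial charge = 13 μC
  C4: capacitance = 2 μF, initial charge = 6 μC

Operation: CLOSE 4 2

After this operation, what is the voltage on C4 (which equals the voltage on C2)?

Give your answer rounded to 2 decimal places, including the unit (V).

Initial: C1(5μF, Q=4μC, V=0.80V), C2(5μF, Q=1μC, V=0.20V), C3(4μF, Q=13μC, V=3.25V), C4(2μF, Q=6μC, V=3.00V)
Op 1: CLOSE 4-2: Q_total=7.00, C_total=7.00, V=1.00; Q4=2.00, Q2=5.00; dissipated=5.600

Answer: 1.00 V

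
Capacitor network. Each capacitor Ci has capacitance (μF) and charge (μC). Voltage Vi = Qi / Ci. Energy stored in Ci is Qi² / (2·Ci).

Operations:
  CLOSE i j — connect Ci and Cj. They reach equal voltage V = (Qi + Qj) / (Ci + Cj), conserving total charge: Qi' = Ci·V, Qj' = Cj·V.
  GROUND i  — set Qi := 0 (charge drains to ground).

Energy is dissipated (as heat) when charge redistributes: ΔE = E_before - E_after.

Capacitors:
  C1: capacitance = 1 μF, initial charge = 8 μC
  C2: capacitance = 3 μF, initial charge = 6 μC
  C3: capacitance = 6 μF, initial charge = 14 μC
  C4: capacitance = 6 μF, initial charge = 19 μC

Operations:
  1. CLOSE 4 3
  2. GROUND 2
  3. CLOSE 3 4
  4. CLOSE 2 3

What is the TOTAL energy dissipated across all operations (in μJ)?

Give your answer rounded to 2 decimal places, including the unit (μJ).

Answer: 14.60 μJ

Derivation:
Initial: C1(1μF, Q=8μC, V=8.00V), C2(3μF, Q=6μC, V=2.00V), C3(6μF, Q=14μC, V=2.33V), C4(6μF, Q=19μC, V=3.17V)
Op 1: CLOSE 4-3: Q_total=33.00, C_total=12.00, V=2.75; Q4=16.50, Q3=16.50; dissipated=1.042
Op 2: GROUND 2: Q2=0; energy lost=6.000
Op 3: CLOSE 3-4: Q_total=33.00, C_total=12.00, V=2.75; Q3=16.50, Q4=16.50; dissipated=0.000
Op 4: CLOSE 2-3: Q_total=16.50, C_total=9.00, V=1.83; Q2=5.50, Q3=11.00; dissipated=7.562
Total dissipated: 14.604 μJ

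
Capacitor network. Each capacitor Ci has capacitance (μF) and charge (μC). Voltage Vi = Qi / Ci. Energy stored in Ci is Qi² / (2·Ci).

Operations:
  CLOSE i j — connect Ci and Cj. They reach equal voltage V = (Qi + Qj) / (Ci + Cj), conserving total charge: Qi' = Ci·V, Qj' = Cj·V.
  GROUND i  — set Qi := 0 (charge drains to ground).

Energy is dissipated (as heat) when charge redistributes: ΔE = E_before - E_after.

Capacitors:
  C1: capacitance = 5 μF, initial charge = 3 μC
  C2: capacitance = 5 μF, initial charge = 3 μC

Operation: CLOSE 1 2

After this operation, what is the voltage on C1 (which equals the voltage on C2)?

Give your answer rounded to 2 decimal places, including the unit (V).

Initial: C1(5μF, Q=3μC, V=0.60V), C2(5μF, Q=3μC, V=0.60V)
Op 1: CLOSE 1-2: Q_total=6.00, C_total=10.00, V=0.60; Q1=3.00, Q2=3.00; dissipated=0.000

Answer: 0.60 V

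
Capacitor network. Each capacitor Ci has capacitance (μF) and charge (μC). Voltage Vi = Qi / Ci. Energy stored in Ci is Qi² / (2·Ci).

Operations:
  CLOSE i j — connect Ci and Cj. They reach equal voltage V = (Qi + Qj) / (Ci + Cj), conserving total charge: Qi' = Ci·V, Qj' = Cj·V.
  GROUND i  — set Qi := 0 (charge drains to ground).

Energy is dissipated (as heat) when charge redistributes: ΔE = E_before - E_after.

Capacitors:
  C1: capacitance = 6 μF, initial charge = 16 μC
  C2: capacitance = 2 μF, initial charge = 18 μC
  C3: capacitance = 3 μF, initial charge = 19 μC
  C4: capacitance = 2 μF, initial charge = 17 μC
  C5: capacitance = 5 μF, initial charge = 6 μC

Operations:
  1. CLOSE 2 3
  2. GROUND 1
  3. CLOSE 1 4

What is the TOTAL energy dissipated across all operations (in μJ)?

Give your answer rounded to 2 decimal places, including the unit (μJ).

Answer: 79.79 μJ

Derivation:
Initial: C1(6μF, Q=16μC, V=2.67V), C2(2μF, Q=18μC, V=9.00V), C3(3μF, Q=19μC, V=6.33V), C4(2μF, Q=17μC, V=8.50V), C5(5μF, Q=6μC, V=1.20V)
Op 1: CLOSE 2-3: Q_total=37.00, C_total=5.00, V=7.40; Q2=14.80, Q3=22.20; dissipated=4.267
Op 2: GROUND 1: Q1=0; energy lost=21.333
Op 3: CLOSE 1-4: Q_total=17.00, C_total=8.00, V=2.12; Q1=12.75, Q4=4.25; dissipated=54.188
Total dissipated: 79.787 μJ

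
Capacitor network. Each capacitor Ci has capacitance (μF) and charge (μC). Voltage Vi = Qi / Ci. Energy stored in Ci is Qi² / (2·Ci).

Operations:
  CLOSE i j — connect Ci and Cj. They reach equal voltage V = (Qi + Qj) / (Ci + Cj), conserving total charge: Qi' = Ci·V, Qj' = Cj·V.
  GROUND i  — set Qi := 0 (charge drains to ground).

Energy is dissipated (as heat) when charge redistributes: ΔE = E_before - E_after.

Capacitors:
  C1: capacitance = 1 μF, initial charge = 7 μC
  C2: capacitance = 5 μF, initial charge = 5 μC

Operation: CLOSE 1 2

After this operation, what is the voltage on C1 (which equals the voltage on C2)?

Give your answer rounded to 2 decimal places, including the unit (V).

Initial: C1(1μF, Q=7μC, V=7.00V), C2(5μF, Q=5μC, V=1.00V)
Op 1: CLOSE 1-2: Q_total=12.00, C_total=6.00, V=2.00; Q1=2.00, Q2=10.00; dissipated=15.000

Answer: 2.00 V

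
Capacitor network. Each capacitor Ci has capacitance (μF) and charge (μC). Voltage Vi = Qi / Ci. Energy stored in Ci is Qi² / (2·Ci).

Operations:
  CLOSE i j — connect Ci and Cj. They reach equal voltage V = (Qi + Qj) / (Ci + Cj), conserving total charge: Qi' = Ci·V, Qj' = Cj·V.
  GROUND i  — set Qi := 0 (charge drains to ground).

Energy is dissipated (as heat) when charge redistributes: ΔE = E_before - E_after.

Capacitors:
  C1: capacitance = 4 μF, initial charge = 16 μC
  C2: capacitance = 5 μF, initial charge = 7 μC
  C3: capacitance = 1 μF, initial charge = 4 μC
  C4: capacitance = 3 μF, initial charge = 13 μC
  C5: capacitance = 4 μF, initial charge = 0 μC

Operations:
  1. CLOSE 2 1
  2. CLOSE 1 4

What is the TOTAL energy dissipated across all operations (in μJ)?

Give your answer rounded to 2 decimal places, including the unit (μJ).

Answer: 10.22 μJ

Derivation:
Initial: C1(4μF, Q=16μC, V=4.00V), C2(5μF, Q=7μC, V=1.40V), C3(1μF, Q=4μC, V=4.00V), C4(3μF, Q=13μC, V=4.33V), C5(4μF, Q=0μC, V=0.00V)
Op 1: CLOSE 2-1: Q_total=23.00, C_total=9.00, V=2.56; Q2=12.78, Q1=10.22; dissipated=7.511
Op 2: CLOSE 1-4: Q_total=23.22, C_total=7.00, V=3.32; Q1=13.27, Q4=9.95; dissipated=2.709
Total dissipated: 10.220 μJ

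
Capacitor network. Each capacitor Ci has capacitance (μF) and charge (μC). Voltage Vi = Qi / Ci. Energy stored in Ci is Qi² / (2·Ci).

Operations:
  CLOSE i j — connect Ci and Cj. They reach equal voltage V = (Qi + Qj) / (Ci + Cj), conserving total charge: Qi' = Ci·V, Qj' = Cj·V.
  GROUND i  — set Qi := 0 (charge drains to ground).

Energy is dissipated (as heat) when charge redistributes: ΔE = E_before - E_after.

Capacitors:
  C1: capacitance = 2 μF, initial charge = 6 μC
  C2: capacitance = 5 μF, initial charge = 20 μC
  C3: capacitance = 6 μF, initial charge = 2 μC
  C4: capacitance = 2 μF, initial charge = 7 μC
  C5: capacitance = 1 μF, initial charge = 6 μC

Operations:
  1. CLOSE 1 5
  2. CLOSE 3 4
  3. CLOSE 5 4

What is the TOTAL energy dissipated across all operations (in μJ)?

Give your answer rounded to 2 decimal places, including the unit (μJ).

Initial: C1(2μF, Q=6μC, V=3.00V), C2(5μF, Q=20μC, V=4.00V), C3(6μF, Q=2μC, V=0.33V), C4(2μF, Q=7μC, V=3.50V), C5(1μF, Q=6μC, V=6.00V)
Op 1: CLOSE 1-5: Q_total=12.00, C_total=3.00, V=4.00; Q1=8.00, Q5=4.00; dissipated=3.000
Op 2: CLOSE 3-4: Q_total=9.00, C_total=8.00, V=1.12; Q3=6.75, Q4=2.25; dissipated=7.521
Op 3: CLOSE 5-4: Q_total=6.25, C_total=3.00, V=2.08; Q5=2.08, Q4=4.17; dissipated=2.755
Total dissipated: 13.276 μJ

Answer: 13.28 μJ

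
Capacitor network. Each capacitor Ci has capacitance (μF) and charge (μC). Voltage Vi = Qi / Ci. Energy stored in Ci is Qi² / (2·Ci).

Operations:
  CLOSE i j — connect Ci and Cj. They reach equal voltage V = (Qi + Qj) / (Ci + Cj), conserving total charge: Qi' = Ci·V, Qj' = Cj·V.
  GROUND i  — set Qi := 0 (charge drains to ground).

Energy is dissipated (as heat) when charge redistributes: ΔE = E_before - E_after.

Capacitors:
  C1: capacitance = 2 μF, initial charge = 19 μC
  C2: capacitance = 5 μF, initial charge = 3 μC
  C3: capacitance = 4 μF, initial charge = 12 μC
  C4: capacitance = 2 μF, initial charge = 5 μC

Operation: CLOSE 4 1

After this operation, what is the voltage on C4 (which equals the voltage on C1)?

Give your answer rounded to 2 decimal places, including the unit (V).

Answer: 6.00 V

Derivation:
Initial: C1(2μF, Q=19μC, V=9.50V), C2(5μF, Q=3μC, V=0.60V), C3(4μF, Q=12μC, V=3.00V), C4(2μF, Q=5μC, V=2.50V)
Op 1: CLOSE 4-1: Q_total=24.00, C_total=4.00, V=6.00; Q4=12.00, Q1=12.00; dissipated=24.500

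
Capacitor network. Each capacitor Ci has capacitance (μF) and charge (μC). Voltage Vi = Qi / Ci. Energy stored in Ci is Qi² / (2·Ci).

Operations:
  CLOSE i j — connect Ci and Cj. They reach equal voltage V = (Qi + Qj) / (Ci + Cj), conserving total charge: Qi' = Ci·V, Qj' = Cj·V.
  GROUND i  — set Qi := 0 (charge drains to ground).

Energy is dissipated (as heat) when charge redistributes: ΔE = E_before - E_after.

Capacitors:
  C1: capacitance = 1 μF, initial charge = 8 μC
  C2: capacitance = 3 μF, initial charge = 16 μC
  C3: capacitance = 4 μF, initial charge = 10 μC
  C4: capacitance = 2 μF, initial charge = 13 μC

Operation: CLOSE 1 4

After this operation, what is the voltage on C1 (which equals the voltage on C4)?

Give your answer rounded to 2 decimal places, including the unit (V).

Initial: C1(1μF, Q=8μC, V=8.00V), C2(3μF, Q=16μC, V=5.33V), C3(4μF, Q=10μC, V=2.50V), C4(2μF, Q=13μC, V=6.50V)
Op 1: CLOSE 1-4: Q_total=21.00, C_total=3.00, V=7.00; Q1=7.00, Q4=14.00; dissipated=0.750

Answer: 7.00 V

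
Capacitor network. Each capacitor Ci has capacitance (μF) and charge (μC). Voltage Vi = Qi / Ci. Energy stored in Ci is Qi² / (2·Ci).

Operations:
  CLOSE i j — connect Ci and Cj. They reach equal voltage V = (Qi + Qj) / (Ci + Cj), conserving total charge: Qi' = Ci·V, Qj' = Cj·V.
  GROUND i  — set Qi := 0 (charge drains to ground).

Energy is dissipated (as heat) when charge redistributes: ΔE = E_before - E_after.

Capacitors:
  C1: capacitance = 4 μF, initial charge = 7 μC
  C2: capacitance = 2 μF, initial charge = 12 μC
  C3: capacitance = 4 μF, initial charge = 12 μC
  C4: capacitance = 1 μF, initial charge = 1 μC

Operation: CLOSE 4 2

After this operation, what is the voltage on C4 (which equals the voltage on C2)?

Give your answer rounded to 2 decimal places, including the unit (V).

Answer: 4.33 V

Derivation:
Initial: C1(4μF, Q=7μC, V=1.75V), C2(2μF, Q=12μC, V=6.00V), C3(4μF, Q=12μC, V=3.00V), C4(1μF, Q=1μC, V=1.00V)
Op 1: CLOSE 4-2: Q_total=13.00, C_total=3.00, V=4.33; Q4=4.33, Q2=8.67; dissipated=8.333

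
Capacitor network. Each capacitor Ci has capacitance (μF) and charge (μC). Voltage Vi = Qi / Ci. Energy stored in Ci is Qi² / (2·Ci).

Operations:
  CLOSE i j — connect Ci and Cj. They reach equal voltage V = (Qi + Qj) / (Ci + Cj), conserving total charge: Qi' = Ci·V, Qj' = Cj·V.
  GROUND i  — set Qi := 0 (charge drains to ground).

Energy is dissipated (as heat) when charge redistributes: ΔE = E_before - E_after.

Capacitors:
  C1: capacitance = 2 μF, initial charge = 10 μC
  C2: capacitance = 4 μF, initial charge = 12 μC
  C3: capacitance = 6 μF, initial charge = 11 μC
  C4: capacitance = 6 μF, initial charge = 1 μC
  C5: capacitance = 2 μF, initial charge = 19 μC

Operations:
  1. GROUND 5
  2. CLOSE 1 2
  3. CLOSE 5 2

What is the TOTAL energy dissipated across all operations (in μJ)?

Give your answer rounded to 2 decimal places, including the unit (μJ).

Answer: 101.88 μJ

Derivation:
Initial: C1(2μF, Q=10μC, V=5.00V), C2(4μF, Q=12μC, V=3.00V), C3(6μF, Q=11μC, V=1.83V), C4(6μF, Q=1μC, V=0.17V), C5(2μF, Q=19μC, V=9.50V)
Op 1: GROUND 5: Q5=0; energy lost=90.250
Op 2: CLOSE 1-2: Q_total=22.00, C_total=6.00, V=3.67; Q1=7.33, Q2=14.67; dissipated=2.667
Op 3: CLOSE 5-2: Q_total=14.67, C_total=6.00, V=2.44; Q5=4.89, Q2=9.78; dissipated=8.963
Total dissipated: 101.880 μJ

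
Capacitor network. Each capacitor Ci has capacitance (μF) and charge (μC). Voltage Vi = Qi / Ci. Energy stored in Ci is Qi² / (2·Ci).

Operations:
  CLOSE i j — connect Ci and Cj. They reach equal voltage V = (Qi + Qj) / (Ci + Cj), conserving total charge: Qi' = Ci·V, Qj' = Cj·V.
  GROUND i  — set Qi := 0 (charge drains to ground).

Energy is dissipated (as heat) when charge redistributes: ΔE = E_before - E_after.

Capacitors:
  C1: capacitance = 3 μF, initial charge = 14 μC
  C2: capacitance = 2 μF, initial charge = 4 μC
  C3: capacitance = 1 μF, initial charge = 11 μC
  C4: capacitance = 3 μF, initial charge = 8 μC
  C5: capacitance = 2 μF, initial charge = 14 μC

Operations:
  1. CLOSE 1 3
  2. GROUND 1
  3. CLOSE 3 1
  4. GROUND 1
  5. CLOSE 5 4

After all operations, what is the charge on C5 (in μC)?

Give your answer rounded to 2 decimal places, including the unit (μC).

Answer: 8.80 μC

Derivation:
Initial: C1(3μF, Q=14μC, V=4.67V), C2(2μF, Q=4μC, V=2.00V), C3(1μF, Q=11μC, V=11.00V), C4(3μF, Q=8μC, V=2.67V), C5(2μF, Q=14μC, V=7.00V)
Op 1: CLOSE 1-3: Q_total=25.00, C_total=4.00, V=6.25; Q1=18.75, Q3=6.25; dissipated=15.042
Op 2: GROUND 1: Q1=0; energy lost=58.594
Op 3: CLOSE 3-1: Q_total=6.25, C_total=4.00, V=1.56; Q3=1.56, Q1=4.69; dissipated=14.648
Op 4: GROUND 1: Q1=0; energy lost=3.662
Op 5: CLOSE 5-4: Q_total=22.00, C_total=5.00, V=4.40; Q5=8.80, Q4=13.20; dissipated=11.267
Final charges: Q1=0.00, Q2=4.00, Q3=1.56, Q4=13.20, Q5=8.80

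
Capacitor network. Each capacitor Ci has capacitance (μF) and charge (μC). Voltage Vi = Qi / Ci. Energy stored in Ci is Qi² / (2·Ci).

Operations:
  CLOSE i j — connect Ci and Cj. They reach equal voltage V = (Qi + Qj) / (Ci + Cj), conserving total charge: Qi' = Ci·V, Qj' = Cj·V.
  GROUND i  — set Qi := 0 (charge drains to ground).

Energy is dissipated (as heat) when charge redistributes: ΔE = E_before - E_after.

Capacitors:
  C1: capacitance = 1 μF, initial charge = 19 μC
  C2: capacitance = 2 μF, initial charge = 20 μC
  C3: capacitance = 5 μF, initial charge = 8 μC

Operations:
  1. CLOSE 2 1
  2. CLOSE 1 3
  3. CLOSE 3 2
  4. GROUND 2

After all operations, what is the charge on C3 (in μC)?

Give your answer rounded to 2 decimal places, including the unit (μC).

Answer: 31.07 μC

Derivation:
Initial: C1(1μF, Q=19μC, V=19.00V), C2(2μF, Q=20μC, V=10.00V), C3(5μF, Q=8μC, V=1.60V)
Op 1: CLOSE 2-1: Q_total=39.00, C_total=3.00, V=13.00; Q2=26.00, Q1=13.00; dissipated=27.000
Op 2: CLOSE 1-3: Q_total=21.00, C_total=6.00, V=3.50; Q1=3.50, Q3=17.50; dissipated=54.150
Op 3: CLOSE 3-2: Q_total=43.50, C_total=7.00, V=6.21; Q3=31.07, Q2=12.43; dissipated=64.464
Op 4: GROUND 2: Q2=0; energy lost=38.617
Final charges: Q1=3.50, Q2=0.00, Q3=31.07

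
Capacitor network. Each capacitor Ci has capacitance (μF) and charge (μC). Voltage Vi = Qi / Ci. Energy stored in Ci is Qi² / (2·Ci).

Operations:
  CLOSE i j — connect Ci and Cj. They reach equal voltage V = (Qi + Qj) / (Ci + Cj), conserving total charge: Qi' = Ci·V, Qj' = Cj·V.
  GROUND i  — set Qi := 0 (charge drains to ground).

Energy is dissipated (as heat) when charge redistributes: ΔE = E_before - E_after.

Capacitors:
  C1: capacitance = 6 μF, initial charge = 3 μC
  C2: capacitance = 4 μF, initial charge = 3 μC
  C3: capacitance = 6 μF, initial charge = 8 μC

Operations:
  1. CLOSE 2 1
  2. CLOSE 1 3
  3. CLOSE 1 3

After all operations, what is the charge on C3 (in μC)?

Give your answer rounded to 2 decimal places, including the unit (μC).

Initial: C1(6μF, Q=3μC, V=0.50V), C2(4μF, Q=3μC, V=0.75V), C3(6μF, Q=8μC, V=1.33V)
Op 1: CLOSE 2-1: Q_total=6.00, C_total=10.00, V=0.60; Q2=2.40, Q1=3.60; dissipated=0.075
Op 2: CLOSE 1-3: Q_total=11.60, C_total=12.00, V=0.97; Q1=5.80, Q3=5.80; dissipated=0.807
Op 3: CLOSE 1-3: Q_total=11.60, C_total=12.00, V=0.97; Q1=5.80, Q3=5.80; dissipated=0.000
Final charges: Q1=5.80, Q2=2.40, Q3=5.80

Answer: 5.80 μC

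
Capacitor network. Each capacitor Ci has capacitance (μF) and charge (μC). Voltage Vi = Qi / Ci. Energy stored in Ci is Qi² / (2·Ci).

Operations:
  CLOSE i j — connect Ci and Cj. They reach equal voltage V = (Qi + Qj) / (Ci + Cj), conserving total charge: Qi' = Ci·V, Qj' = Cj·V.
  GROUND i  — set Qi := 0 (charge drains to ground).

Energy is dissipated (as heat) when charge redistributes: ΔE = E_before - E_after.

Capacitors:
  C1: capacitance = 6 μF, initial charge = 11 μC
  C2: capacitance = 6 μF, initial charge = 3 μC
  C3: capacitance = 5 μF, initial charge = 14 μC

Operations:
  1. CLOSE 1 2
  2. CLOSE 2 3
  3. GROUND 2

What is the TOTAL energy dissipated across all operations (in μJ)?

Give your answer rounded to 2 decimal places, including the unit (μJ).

Initial: C1(6μF, Q=11μC, V=1.83V), C2(6μF, Q=3μC, V=0.50V), C3(5μF, Q=14μC, V=2.80V)
Op 1: CLOSE 1-2: Q_total=14.00, C_total=12.00, V=1.17; Q1=7.00, Q2=7.00; dissipated=2.667
Op 2: CLOSE 2-3: Q_total=21.00, C_total=11.00, V=1.91; Q2=11.45, Q3=9.55; dissipated=3.638
Op 3: GROUND 2: Q2=0; energy lost=10.934
Total dissipated: 17.238 μJ

Answer: 17.24 μJ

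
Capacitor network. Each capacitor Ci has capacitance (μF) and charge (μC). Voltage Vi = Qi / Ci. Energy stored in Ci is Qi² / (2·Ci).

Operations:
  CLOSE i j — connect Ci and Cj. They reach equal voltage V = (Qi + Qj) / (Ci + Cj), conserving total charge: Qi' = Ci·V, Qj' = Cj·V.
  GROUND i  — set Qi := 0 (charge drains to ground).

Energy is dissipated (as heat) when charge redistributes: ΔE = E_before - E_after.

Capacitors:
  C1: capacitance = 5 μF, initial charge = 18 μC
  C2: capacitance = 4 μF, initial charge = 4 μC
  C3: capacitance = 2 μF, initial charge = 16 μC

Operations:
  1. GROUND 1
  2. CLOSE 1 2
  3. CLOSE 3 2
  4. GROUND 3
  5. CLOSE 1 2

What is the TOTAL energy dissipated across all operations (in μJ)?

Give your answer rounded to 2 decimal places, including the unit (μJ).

Answer: 87.40 μJ

Derivation:
Initial: C1(5μF, Q=18μC, V=3.60V), C2(4μF, Q=4μC, V=1.00V), C3(2μF, Q=16μC, V=8.00V)
Op 1: GROUND 1: Q1=0; energy lost=32.400
Op 2: CLOSE 1-2: Q_total=4.00, C_total=9.00, V=0.44; Q1=2.22, Q2=1.78; dissipated=1.111
Op 3: CLOSE 3-2: Q_total=17.78, C_total=6.00, V=2.96; Q3=5.93, Q2=11.85; dissipated=38.058
Op 4: GROUND 3: Q3=0; energy lost=8.779
Op 5: CLOSE 1-2: Q_total=14.07, C_total=9.00, V=1.56; Q1=7.82, Q2=6.26; dissipated=7.048
Total dissipated: 87.396 μJ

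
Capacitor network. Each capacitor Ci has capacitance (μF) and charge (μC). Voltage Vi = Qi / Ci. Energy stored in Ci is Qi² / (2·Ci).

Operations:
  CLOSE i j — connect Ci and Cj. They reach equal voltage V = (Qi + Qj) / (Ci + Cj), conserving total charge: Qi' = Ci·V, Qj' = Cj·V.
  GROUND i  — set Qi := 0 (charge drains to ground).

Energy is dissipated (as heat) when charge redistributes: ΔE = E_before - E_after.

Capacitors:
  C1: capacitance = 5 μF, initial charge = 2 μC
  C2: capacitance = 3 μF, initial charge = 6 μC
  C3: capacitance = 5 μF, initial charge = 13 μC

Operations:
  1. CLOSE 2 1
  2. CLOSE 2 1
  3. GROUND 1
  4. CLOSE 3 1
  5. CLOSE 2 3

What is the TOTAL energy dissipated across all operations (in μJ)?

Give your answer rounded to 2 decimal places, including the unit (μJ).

Answer: 13.43 μJ

Derivation:
Initial: C1(5μF, Q=2μC, V=0.40V), C2(3μF, Q=6μC, V=2.00V), C3(5μF, Q=13μC, V=2.60V)
Op 1: CLOSE 2-1: Q_total=8.00, C_total=8.00, V=1.00; Q2=3.00, Q1=5.00; dissipated=2.400
Op 2: CLOSE 2-1: Q_total=8.00, C_total=8.00, V=1.00; Q2=3.00, Q1=5.00; dissipated=0.000
Op 3: GROUND 1: Q1=0; energy lost=2.500
Op 4: CLOSE 3-1: Q_total=13.00, C_total=10.00, V=1.30; Q3=6.50, Q1=6.50; dissipated=8.450
Op 5: CLOSE 2-3: Q_total=9.50, C_total=8.00, V=1.19; Q2=3.56, Q3=5.94; dissipated=0.084
Total dissipated: 13.434 μJ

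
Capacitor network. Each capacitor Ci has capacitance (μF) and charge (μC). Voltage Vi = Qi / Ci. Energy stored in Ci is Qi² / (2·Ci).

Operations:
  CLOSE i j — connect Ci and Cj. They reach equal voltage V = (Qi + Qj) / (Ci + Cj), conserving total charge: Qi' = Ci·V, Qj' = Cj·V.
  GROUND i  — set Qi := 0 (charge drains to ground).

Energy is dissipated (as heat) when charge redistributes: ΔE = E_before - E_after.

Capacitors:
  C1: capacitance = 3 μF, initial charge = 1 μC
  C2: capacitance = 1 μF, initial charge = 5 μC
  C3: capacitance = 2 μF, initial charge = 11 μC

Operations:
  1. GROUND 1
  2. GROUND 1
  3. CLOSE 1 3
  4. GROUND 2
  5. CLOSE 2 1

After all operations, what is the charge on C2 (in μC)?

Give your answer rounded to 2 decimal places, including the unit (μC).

Answer: 1.65 μC

Derivation:
Initial: C1(3μF, Q=1μC, V=0.33V), C2(1μF, Q=5μC, V=5.00V), C3(2μF, Q=11μC, V=5.50V)
Op 1: GROUND 1: Q1=0; energy lost=0.167
Op 2: GROUND 1: Q1=0; energy lost=0.000
Op 3: CLOSE 1-3: Q_total=11.00, C_total=5.00, V=2.20; Q1=6.60, Q3=4.40; dissipated=18.150
Op 4: GROUND 2: Q2=0; energy lost=12.500
Op 5: CLOSE 2-1: Q_total=6.60, C_total=4.00, V=1.65; Q2=1.65, Q1=4.95; dissipated=1.815
Final charges: Q1=4.95, Q2=1.65, Q3=4.40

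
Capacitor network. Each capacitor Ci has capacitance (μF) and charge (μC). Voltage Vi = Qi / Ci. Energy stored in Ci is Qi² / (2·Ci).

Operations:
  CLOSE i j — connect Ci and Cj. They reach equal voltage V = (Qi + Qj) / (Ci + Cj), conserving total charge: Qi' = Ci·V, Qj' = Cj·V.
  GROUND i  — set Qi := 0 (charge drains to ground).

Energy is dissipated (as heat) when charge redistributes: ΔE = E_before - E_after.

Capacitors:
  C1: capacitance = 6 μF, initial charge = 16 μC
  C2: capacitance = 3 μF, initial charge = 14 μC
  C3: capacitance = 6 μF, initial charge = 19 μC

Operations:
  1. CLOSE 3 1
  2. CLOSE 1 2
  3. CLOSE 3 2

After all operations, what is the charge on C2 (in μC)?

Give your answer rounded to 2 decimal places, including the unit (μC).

Initial: C1(6μF, Q=16μC, V=2.67V), C2(3μF, Q=14μC, V=4.67V), C3(6μF, Q=19μC, V=3.17V)
Op 1: CLOSE 3-1: Q_total=35.00, C_total=12.00, V=2.92; Q3=17.50, Q1=17.50; dissipated=0.375
Op 2: CLOSE 1-2: Q_total=31.50, C_total=9.00, V=3.50; Q1=21.00, Q2=10.50; dissipated=3.062
Op 3: CLOSE 3-2: Q_total=28.00, C_total=9.00, V=3.11; Q3=18.67, Q2=9.33; dissipated=0.340
Final charges: Q1=21.00, Q2=9.33, Q3=18.67

Answer: 9.33 μC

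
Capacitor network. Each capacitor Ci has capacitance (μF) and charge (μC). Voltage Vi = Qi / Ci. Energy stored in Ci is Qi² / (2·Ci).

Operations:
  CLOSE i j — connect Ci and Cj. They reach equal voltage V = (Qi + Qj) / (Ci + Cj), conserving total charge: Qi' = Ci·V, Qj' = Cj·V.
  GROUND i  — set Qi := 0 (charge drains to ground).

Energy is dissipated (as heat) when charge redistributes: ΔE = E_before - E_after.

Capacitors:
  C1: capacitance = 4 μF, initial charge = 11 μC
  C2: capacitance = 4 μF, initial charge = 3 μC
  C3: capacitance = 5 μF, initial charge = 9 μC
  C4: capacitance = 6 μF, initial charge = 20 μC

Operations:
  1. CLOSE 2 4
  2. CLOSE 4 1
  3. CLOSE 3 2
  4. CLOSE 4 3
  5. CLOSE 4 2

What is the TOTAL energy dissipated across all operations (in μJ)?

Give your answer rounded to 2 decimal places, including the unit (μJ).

Initial: C1(4μF, Q=11μC, V=2.75V), C2(4μF, Q=3μC, V=0.75V), C3(5μF, Q=9μC, V=1.80V), C4(6μF, Q=20μC, V=3.33V)
Op 1: CLOSE 2-4: Q_total=23.00, C_total=10.00, V=2.30; Q2=9.20, Q4=13.80; dissipated=8.008
Op 2: CLOSE 4-1: Q_total=24.80, C_total=10.00, V=2.48; Q4=14.88, Q1=9.92; dissipated=0.243
Op 3: CLOSE 3-2: Q_total=18.20, C_total=9.00, V=2.02; Q3=10.11, Q2=8.09; dissipated=0.278
Op 4: CLOSE 4-3: Q_total=24.99, C_total=11.00, V=2.27; Q4=13.63, Q3=11.36; dissipated=0.286
Op 5: CLOSE 4-2: Q_total=21.72, C_total=10.00, V=2.17; Q4=13.03, Q2=8.69; dissipated=0.075
Total dissipated: 8.890 μJ

Answer: 8.89 μJ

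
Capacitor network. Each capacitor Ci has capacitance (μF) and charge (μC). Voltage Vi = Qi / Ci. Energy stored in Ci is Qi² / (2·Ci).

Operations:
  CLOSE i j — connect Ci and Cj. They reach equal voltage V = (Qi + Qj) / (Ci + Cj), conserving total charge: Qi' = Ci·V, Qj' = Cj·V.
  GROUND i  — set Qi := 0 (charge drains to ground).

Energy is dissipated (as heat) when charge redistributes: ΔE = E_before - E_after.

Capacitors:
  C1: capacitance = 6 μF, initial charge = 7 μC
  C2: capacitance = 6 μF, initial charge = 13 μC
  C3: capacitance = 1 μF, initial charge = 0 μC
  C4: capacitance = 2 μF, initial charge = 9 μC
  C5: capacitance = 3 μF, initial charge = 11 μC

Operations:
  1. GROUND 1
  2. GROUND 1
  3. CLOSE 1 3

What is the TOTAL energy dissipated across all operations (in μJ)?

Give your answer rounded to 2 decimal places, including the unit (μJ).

Answer: 4.08 μJ

Derivation:
Initial: C1(6μF, Q=7μC, V=1.17V), C2(6μF, Q=13μC, V=2.17V), C3(1μF, Q=0μC, V=0.00V), C4(2μF, Q=9μC, V=4.50V), C5(3μF, Q=11μC, V=3.67V)
Op 1: GROUND 1: Q1=0; energy lost=4.083
Op 2: GROUND 1: Q1=0; energy lost=0.000
Op 3: CLOSE 1-3: Q_total=0.00, C_total=7.00, V=0.00; Q1=0.00, Q3=0.00; dissipated=0.000
Total dissipated: 4.083 μJ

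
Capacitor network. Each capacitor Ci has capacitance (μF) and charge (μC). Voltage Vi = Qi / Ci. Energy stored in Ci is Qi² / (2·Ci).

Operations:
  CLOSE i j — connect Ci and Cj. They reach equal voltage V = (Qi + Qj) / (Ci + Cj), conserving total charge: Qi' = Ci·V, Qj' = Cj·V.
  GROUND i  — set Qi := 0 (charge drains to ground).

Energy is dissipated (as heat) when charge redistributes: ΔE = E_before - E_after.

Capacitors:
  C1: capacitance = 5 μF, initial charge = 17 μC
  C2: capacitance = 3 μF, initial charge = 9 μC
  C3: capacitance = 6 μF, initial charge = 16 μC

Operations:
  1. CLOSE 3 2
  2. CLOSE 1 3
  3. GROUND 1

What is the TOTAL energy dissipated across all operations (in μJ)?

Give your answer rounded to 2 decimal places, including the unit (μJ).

Initial: C1(5μF, Q=17μC, V=3.40V), C2(3μF, Q=9μC, V=3.00V), C3(6μF, Q=16μC, V=2.67V)
Op 1: CLOSE 3-2: Q_total=25.00, C_total=9.00, V=2.78; Q3=16.67, Q2=8.33; dissipated=0.111
Op 2: CLOSE 1-3: Q_total=33.67, C_total=11.00, V=3.06; Q1=15.30, Q3=18.36; dissipated=0.528
Op 3: GROUND 1: Q1=0; energy lost=23.418
Total dissipated: 24.057 μJ

Answer: 24.06 μJ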